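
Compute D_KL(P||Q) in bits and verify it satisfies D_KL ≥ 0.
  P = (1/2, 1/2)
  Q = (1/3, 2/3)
0.0850 bits

KL divergence satisfies the Gibbs inequality: D_KL(P||Q) ≥ 0 for all distributions P, Q.

D_KL(P||Q) = Σ p(x) log(p(x)/q(x))
Term by term:
  x=0: 1/2 × log_2[(1/2)/(1/3)] = 0.2925
  x=1: 1/2 × log_2[(1/2)/(2/3)] = -0.2075
D_KL(P||Q) = 0.0850 bits

D_KL(P||Q) = 0.0850 ≥ 0 ✓

This non-negativity is a fundamental property: relative entropy cannot be negative because it measures how different Q is from P.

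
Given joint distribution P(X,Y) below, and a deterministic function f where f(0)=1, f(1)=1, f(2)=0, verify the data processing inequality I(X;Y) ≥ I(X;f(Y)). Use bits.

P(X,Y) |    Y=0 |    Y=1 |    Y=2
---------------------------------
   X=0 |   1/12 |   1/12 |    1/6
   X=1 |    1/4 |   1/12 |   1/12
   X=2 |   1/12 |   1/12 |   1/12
I(X;Y) = 0.0871, I(X;f(Y)) = 0.0546, inequality holds: 0.0871 ≥ 0.0546

Data Processing Inequality: For any Markov chain X → Y → Z, we have I(X;Y) ≥ I(X;Z).

Here Z = f(Y) is a deterministic function of Y, forming X → Y → Z.

Original I(X;Y) = 0.0871 bits

After applying f:
P(X,Z) where Z=f(Y):
- P(X,Z=0) = P(X,Y=2)
- P(X,Z=1) = P(X,Y=0) + P(X,Y=1)

I(X;Z) = I(X;f(Y)) = 0.0546 bits

Verification: 0.0871 ≥ 0.0546 ✓

Information cannot be created by processing; the function f can only lose information about X.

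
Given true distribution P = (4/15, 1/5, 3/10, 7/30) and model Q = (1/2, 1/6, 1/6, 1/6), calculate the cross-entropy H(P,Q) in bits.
2.1623 bits

Cross-entropy: H(P,Q) = -Σ p(x) log q(x)

Alternatively: H(P,Q) = H(P) + D_KL(P||Q)
H(P) = 1.9839 bits
D_KL(P||Q) = 0.1784 bits

H(P,Q) = 1.9839 + 0.1784 = 2.1623 bits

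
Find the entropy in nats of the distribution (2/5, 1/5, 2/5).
1.0549 nats

Shannon entropy is H(X) = -Σ p(x) log p(x).

For P = (2/5, 1/5, 2/5):
H = -2/5 × log_e(2/5) -1/5 × log_e(1/5) -2/5 × log_e(2/5)
H = 1.0549 nats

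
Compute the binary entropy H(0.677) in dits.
0.2732 dits

The binary entropy function is:
H(p) = -p log(p) - (1-p) log(1-p)

H(0.677) = -0.677 × log_10(0.677) - 0.323 × log_10(0.323)
H(0.677) = 0.2732 dits

Note: Binary entropy is maximized at p=0.5 (H=1 bit) and minimized at p=0 or p=1 (H=0).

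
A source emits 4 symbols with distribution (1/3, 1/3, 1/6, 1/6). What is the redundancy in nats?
0.0566 nats

Redundancy measures how far a source is from maximum entropy:
R = H_max - H(X)

Maximum entropy for 4 symbols: H_max = log_e(4) = 1.3863 nats
Actual entropy: H(X) = 1.3297 nats
Redundancy: R = 1.3863 - 1.3297 = 0.0566 nats

This redundancy represents potential for compression: the source could be compressed by 0.0566 nats per symbol.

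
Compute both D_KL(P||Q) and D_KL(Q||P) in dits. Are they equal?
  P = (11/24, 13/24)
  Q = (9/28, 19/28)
D_KL(P||Q) = 0.0176, D_KL(Q||P) = 0.0169

KL divergence is not symmetric: D_KL(P||Q) ≠ D_KL(Q||P) in general.

D_KL(P||Q) = 0.0176 dits
D_KL(Q||P) = 0.0169 dits

No, they are not equal!

This asymmetry is why KL divergence is not a true distance metric.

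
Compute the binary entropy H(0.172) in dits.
0.1994 dits

The binary entropy function is:
H(p) = -p log(p) - (1-p) log(1-p)

H(0.172) = -0.172 × log_10(0.172) - 0.828 × log_10(0.828)
H(0.172) = 0.1994 dits

Note: Binary entropy is maximized at p=0.5 (H=1 bit) and minimized at p=0 or p=1 (H=0).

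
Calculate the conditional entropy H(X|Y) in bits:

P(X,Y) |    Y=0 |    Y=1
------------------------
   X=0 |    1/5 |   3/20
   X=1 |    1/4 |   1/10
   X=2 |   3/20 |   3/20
1.5573 bits

Using the chain rule: H(X|Y) = H(X,Y) - H(Y)

First, compute H(X,Y) = 2.5282 bits

Marginal P(Y) = (3/5, 2/5)
H(Y) = 0.9710 bits

H(X|Y) = H(X,Y) - H(Y) = 2.5282 - 0.9710 = 1.5573 bits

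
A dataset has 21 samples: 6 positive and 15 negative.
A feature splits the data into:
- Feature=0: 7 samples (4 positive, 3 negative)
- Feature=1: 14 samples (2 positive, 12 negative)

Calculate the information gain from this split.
0.1403 bits

Information Gain = H(Y) - H(Y|Feature)

Before split:
P(positive) = 6/21 = 0.2857
H(Y) = 0.8631 bits

After split:
Feature=0: H = 0.9852 bits (weight = 7/21)
Feature=1: H = 0.5917 bits (weight = 14/21)
H(Y|Feature) = (7/21)×0.9852 + (14/21)×0.5917 = 0.7229 bits

Information Gain = 0.8631 - 0.7229 = 0.1403 bits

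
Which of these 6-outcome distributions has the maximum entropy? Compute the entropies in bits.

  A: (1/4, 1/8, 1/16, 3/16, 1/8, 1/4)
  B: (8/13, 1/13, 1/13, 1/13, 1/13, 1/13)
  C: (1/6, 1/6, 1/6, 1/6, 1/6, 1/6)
C

For a discrete distribution over n outcomes, entropy is maximized by the uniform distribution.

Computing entropies:
H(A) = 2.4528 bits
H(B) = 1.8543 bits
H(C) = 2.5850 bits

The uniform distribution (where all probabilities equal 1/6) achieves the maximum entropy of log_2(6) = 2.5850 bits.

Distribution C has the highest entropy.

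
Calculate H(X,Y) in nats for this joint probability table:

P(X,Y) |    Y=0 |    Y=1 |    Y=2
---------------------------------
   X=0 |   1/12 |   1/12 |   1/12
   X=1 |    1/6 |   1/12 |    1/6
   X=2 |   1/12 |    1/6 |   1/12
2.1383 nats

Joint entropy is H(X,Y) = -Σ_{x,y} p(x,y) log p(x,y).

Summing over all non-zero entries:
H(X,Y) = -[1/12·log_e(1/12) + 1/12·log_e(1/12) + 1/12·log_e(1/12) + 1/6·log_e(1/6) + 1/12·log_e(1/12) + 1/6·log_e(1/6) + 1/12·log_e(1/12) + 1/6·log_e(1/6) + 1/12·log_e(1/12)]
H(X,Y) = 2.1383 nats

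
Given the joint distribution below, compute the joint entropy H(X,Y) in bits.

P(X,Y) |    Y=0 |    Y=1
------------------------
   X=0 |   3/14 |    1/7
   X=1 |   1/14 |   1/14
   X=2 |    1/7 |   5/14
2.3527 bits

Joint entropy is H(X,Y) = -Σ_{x,y} p(x,y) log p(x,y).

Summing over all non-zero entries:
H(X,Y) = -[3/14·log_2(3/14) + 1/7·log_2(1/7) + 1/14·log_2(1/14) + 1/14·log_2(1/14) + 1/7·log_2(1/7) + 5/14·log_2(5/14)]
H(X,Y) = 2.3527 bits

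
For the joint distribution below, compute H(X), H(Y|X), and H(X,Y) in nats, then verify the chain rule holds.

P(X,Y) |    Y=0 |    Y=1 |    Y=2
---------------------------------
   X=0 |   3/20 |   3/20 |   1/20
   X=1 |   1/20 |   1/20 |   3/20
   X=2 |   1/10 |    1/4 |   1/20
H(X,Y) = 2.0297, H(X) = 1.0805, H(Y|X) = 0.9492 (all in nats)

Chain rule: H(X,Y) = H(X) + H(Y|X)

Left side — joint entropy directly:
H(X,Y) = -Σ p(x,y) log p(x,y) = 2.0297 nats

Right side — compute H(Y|X) from the conditional distributions:
P(X) = (7/20, 1/4, 2/5), so H(X) = 1.0805 nats
H(Y|X) = Σ_x P(X=x) · H(Y|X=x):
  P(Y|X=0) = (3/7, 3/7, 1/7), H(Y|X=0) = 1.0042, weight P(X=0) = 7/20
  P(Y|X=1) = (1/5, 1/5, 3/5), H(Y|X=1) = 0.9503, weight P(X=1) = 1/4
  P(Y|X=2) = (1/4, 5/8, 1/8), H(Y|X=2) = 0.9003, weight P(X=2) = 2/5
H(Y|X) = 0.9492 nats

H(X) + H(Y|X) = 1.0805 + 0.9492 = 2.0297 nats

Both sides equal 2.0297 nats. ✓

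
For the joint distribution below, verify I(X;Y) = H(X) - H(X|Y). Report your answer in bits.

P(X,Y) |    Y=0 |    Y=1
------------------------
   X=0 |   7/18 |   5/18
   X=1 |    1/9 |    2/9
I(X;Y) = 0.0407 bits

Mutual information has multiple equivalent forms:
- I(X;Y) = H(X) - H(X|Y)
- I(X;Y) = H(Y) - H(Y|X)
- I(X;Y) = H(X) + H(Y) - H(X,Y)

Computing all quantities:
H(X) = 0.9183, H(Y) = 1.0000, H(X,Y) = 1.8776
H(X|Y) = 0.8776, H(Y|X) = 0.9593

Verification:
H(X) - H(X|Y) = 0.9183 - 0.8776 = 0.0407
H(Y) - H(Y|X) = 1.0000 - 0.9593 = 0.0407
H(X) + H(Y) - H(X,Y) = 0.9183 + 1.0000 - 1.8776 = 0.0407

All forms give I(X;Y) = 0.0407 bits. ✓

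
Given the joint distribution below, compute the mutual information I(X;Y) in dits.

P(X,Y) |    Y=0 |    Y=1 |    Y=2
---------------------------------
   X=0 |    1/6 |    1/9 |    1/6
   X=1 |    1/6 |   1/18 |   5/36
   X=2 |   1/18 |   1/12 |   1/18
0.0110 dits

Mutual information: I(X;Y) = H(X) + H(Y) - H(X,Y)

Marginals:
P(X) = (4/9, 13/36, 7/36), H(X) = 0.4546 dits
P(Y) = (7/18, 1/4, 13/36), H(Y) = 0.4698 dits

Joint entropy: H(X,Y) = 0.9133 dits

I(X;Y) = 0.4546 + 0.4698 - 0.9133 = 0.0110 dits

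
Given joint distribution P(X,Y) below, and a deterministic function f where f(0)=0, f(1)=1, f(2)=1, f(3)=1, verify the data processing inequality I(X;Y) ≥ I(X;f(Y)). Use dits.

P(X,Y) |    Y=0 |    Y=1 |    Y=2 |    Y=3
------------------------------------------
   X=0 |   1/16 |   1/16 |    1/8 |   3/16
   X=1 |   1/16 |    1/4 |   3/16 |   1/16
I(X;Y) = 0.0397, I(X;f(Y)) = 0.0005, inequality holds: 0.0397 ≥ 0.0005

Data Processing Inequality: For any Markov chain X → Y → Z, we have I(X;Y) ≥ I(X;Z).

Here Z = f(Y) is a deterministic function of Y, forming X → Y → Z.

Original I(X;Y) = 0.0397 dits

After applying f:
P(X,Z) where Z=f(Y):
- P(X,Z=0) = P(X,Y=0)
- P(X,Z=1) = P(X,Y=1) + P(X,Y=2) + P(X,Y=3)

I(X;Z) = I(X;f(Y)) = 0.0005 dits

Verification: 0.0397 ≥ 0.0005 ✓

Information cannot be created by processing; the function f can only lose information about X.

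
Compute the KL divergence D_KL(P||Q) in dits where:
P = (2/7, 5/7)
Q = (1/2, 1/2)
0.0412 dits

KL divergence: D_KL(P||Q) = Σ p(x) log(p(x)/q(x))

Computing term by term:
  x=0: 2/7 × log_10[(2/7)/(1/2)] = 2/7 × -0.2430 = -0.0694
  x=1: 5/7 × log_10[(5/7)/(1/2)] = 5/7 × 0.1549 = 0.1106

D_KL(P||Q) = 0.0412 dits

Note: KL divergence is always non-negative and equals 0 iff P = Q.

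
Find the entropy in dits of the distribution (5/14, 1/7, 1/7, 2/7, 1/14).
0.6385 dits

Shannon entropy is H(X) = -Σ p(x) log p(x).

For P = (5/14, 1/7, 1/7, 2/7, 1/14):
H = -5/14 × log_10(5/14) -1/7 × log_10(1/7) -1/7 × log_10(1/7) -2/7 × log_10(2/7) -1/14 × log_10(1/14)
H = 0.6385 dits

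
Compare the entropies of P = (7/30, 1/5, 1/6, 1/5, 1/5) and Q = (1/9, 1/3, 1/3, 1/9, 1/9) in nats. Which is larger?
P

Computing entropies in nats:
H(P) = 1.6039
H(Q) = 1.4648

Distribution P has higher entropy.

Intuition: The distribution closer to uniform (more spread out) has higher entropy.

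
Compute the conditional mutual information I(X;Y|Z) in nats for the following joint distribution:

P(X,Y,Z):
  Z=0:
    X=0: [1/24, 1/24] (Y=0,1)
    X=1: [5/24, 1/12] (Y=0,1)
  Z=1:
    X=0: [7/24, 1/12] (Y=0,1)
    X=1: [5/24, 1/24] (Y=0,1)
0.0079 nats

Conditional mutual information: I(X;Y|Z) = H(X|Z) + H(Y|Z) - H(X,Y|Z)

H(Z) = 0.6616
H(X,Z) = 1.2808 → H(X|Z) = 0.6193
H(Y,Z) = 1.2130 → H(Y|Z) = 0.5514
H(X,Y,Z) = 1.8244 → H(X,Y|Z) = 1.1628

I(X;Y|Z) = 0.6193 + 0.5514 - 1.1628 = 0.0079 nats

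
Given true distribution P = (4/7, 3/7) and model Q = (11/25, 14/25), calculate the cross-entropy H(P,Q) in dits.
0.3117 dits

Cross-entropy: H(P,Q) = -Σ p(x) log q(x)

Alternatively: H(P,Q) = H(P) + D_KL(P||Q)
H(P) = 0.2966 dits
D_KL(P||Q) = 0.0151 dits

H(P,Q) = 0.2966 + 0.0151 = 0.3117 dits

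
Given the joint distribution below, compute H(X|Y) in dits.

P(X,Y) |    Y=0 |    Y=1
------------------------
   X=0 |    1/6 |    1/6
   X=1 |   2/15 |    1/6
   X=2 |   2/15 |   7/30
0.4727 dits

Using the chain rule: H(X|Y) = H(X,Y) - H(Y)

First, compute H(X,Y) = 0.7699 dits

Marginal P(Y) = (13/30, 17/30)
H(Y) = 0.2972 dits

H(X|Y) = H(X,Y) - H(Y) = 0.7699 - 0.2972 = 0.4727 dits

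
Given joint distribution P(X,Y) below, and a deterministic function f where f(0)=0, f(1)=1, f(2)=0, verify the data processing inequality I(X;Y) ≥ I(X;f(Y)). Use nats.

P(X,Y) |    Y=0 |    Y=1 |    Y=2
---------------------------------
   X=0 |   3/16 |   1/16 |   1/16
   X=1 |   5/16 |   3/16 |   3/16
I(X;Y) = 0.0091, I(X;f(Y)) = 0.0031, inequality holds: 0.0091 ≥ 0.0031

Data Processing Inequality: For any Markov chain X → Y → Z, we have I(X;Y) ≥ I(X;Z).

Here Z = f(Y) is a deterministic function of Y, forming X → Y → Z.

Original I(X;Y) = 0.0091 nats

After applying f:
P(X,Z) where Z=f(Y):
- P(X,Z=0) = P(X,Y=0) + P(X,Y=2)
- P(X,Z=1) = P(X,Y=1)

I(X;Z) = I(X;f(Y)) = 0.0031 nats

Verification: 0.0091 ≥ 0.0031 ✓

Information cannot be created by processing; the function f can only lose information about X.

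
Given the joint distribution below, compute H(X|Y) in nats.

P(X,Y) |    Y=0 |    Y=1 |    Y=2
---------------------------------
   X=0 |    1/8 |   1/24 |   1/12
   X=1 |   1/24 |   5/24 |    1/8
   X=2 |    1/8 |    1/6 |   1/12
1.0007 nats

Using the chain rule: H(X|Y) = H(X,Y) - H(Y)

First, compute H(X,Y) = 2.0842 nats

Marginal P(Y) = (7/24, 5/12, 7/24)
H(Y) = 1.0835 nats

H(X|Y) = H(X,Y) - H(Y) = 2.0842 - 1.0835 = 1.0007 nats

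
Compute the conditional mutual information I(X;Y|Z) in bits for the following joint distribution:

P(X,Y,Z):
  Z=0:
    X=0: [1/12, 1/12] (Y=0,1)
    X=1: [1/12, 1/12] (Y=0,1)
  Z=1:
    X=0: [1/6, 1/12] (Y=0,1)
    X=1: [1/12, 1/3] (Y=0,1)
0.1059 bits

Conditional mutual information: I(X;Y|Z) = H(X|Z) + H(Y|Z) - H(X,Y|Z)

H(Z) = 0.9183
H(X,Z) = 1.8879 → H(X|Z) = 0.9696
H(Y,Z) = 1.8879 → H(Y|Z) = 0.9696
H(X,Y,Z) = 2.7516 → H(X,Y|Z) = 1.8333

I(X;Y|Z) = 0.9696 + 0.9696 - 1.8333 = 0.1059 bits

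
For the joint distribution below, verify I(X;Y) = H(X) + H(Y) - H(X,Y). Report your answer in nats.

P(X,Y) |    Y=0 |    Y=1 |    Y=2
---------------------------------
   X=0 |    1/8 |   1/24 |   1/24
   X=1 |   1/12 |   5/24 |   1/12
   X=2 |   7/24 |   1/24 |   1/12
I(X;Y) = 0.1275 nats

Mutual information has multiple equivalent forms:
- I(X;Y) = H(X) - H(X|Y)
- I(X;Y) = H(Y) - H(Y|X)
- I(X;Y) = H(X) + H(Y) - H(X,Y)

Computing all quantities:
H(X) = 1.0594, H(Y) = 1.0327, H(X,Y) = 1.9646
H(X|Y) = 0.9318, H(Y|X) = 0.9052

Verification:
H(X) - H(X|Y) = 1.0594 - 0.9318 = 0.1275
H(Y) - H(Y|X) = 1.0327 - 0.9052 = 0.1275
H(X) + H(Y) - H(X,Y) = 1.0594 + 1.0327 - 1.9646 = 0.1275

All forms give I(X;Y) = 0.1275 nats. ✓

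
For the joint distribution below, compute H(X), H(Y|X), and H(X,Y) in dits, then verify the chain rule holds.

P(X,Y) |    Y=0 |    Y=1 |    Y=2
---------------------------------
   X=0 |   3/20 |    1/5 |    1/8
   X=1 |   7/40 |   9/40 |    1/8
H(X,Y) = 0.7674, H(X) = 0.3005, H(Y|X) = 0.4669 (all in dits)

Chain rule: H(X,Y) = H(X) + H(Y|X)

Left side — joint entropy directly:
H(X,Y) = -Σ p(x,y) log p(x,y) = 0.7674 dits

Right side — compute H(Y|X) from the conditional distributions:
P(X) = (19/40, 21/40), so H(X) = 0.3005 dits
H(Y|X) = Σ_x P(X=x) · H(Y|X=x):
  P(Y|X=0) = (6/19, 8/19, 5/19), H(Y|X=0) = 0.4688, weight P(X=0) = 19/40
  P(Y|X=1) = (1/3, 3/7, 5/21), H(Y|X=1) = 0.4651, weight P(X=1) = 21/40
H(Y|X) = 0.4669 dits

H(X) + H(Y|X) = 0.3005 + 0.4669 = 0.7674 dits

Both sides equal 0.7674 dits. ✓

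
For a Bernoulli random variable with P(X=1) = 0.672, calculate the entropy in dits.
0.2748 dits

The binary entropy function is:
H(p) = -p log(p) - (1-p) log(1-p)

H(0.672) = -0.672 × log_10(0.672) - 0.328 × log_10(0.328)
H(0.672) = 0.2748 dits

Note: Binary entropy is maximized at p=0.5 (H=1 bit) and minimized at p=0 or p=1 (H=0).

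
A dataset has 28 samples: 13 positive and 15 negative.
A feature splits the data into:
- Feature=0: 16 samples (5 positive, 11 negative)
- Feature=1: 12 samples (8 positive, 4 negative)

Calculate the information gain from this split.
0.0907 bits

Information Gain = H(Y) - H(Y|Feature)

Before split:
P(positive) = 13/28 = 0.4643
H(Y) = 0.9963 bits

After split:
Feature=0: H = 0.8960 bits (weight = 16/28)
Feature=1: H = 0.9183 bits (weight = 12/28)
H(Y|Feature) = (16/28)×0.8960 + (12/28)×0.9183 = 0.9056 bits

Information Gain = 0.9963 - 0.9056 = 0.0907 bits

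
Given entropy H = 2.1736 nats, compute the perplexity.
8.7899

Perplexity is e^H (or exp(H) for natural log).

H = 2.1736 nats
Perplexity = e^2.1736 = 8.7899

Interpretation: The model's uncertainty is equivalent to choosing uniformly among 8.8 options.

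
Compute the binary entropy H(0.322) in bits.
0.9065 bits

The binary entropy function is:
H(p) = -p log(p) - (1-p) log(1-p)

H(0.322) = -0.322 × log_2(0.322) - 0.678 × log_2(0.678)
H(0.322) = 0.9065 bits

Note: Binary entropy is maximized at p=0.5 (H=1 bit) and minimized at p=0 or p=1 (H=0).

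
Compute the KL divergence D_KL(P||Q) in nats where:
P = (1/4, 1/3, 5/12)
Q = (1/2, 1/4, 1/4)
0.1355 nats

KL divergence: D_KL(P||Q) = Σ p(x) log(p(x)/q(x))

Computing term by term:
  x=0: 1/4 × log_e[(1/4)/(1/2)] = 1/4 × -0.6931 = -0.1733
  x=1: 1/3 × log_e[(1/3)/(1/4)] = 1/3 × 0.2877 = 0.0959
  x=2: 5/12 × log_e[(5/12)/(1/4)] = 5/12 × 0.5108 = 0.2128

D_KL(P||Q) = 0.1355 nats

Note: KL divergence is always non-negative and equals 0 iff P = Q.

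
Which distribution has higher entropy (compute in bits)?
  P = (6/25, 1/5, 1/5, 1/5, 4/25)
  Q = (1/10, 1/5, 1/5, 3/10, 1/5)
P

Computing entropies in bits:
H(P) = 2.3103
H(Q) = 2.2464

Distribution P has higher entropy.

Intuition: The distribution closer to uniform (more spread out) has higher entropy.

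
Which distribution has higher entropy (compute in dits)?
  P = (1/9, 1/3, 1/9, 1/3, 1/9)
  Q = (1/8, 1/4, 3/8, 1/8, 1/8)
Q

Computing entropies in dits:
H(P) = 0.6362
H(Q) = 0.6489

Distribution Q has higher entropy.

Intuition: The distribution closer to uniform (more spread out) has higher entropy.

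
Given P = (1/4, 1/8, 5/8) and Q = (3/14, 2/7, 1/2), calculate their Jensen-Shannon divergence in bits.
0.0293 bits

Jensen-Shannon divergence is:
JSD(P||Q) = 0.5 × D_KL(P||M) + 0.5 × D_KL(Q||M)
where M = 0.5 × (P + Q) is the mixture distribution.

M = 0.5 × (1/4, 1/8, 5/8) + 0.5 × (3/14, 2/7, 1/2) = (0.232143, 0.205357, 9/16)

D_KL(P||M) = 0.0322 bits
D_KL(Q||M) = 0.0264 bits

JSD(P||Q) = 0.5 × 0.0322 + 0.5 × 0.0264 = 0.0293 bits

Unlike KL divergence, JSD is symmetric and bounded: 0 ≤ JSD ≤ log(2).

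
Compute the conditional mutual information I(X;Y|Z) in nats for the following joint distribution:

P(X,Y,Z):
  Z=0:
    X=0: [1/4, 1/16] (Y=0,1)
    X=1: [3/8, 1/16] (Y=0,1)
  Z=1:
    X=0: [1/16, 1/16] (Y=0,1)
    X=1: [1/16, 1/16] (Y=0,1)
0.0021 nats

Conditional mutual information: I(X;Y|Z) = H(X|Z) + H(Y|Z) - H(X,Y|Z)

H(Z) = 0.5623
H(X,Z) = 1.2450 → H(X|Z) = 0.6827
H(Y,Z) = 1.0735 → H(Y|Z) = 0.5112
H(X,Y,Z) = 1.7541 → H(X,Y|Z) = 1.1918

I(X;Y|Z) = 0.6827 + 0.5112 - 1.1918 = 0.0021 nats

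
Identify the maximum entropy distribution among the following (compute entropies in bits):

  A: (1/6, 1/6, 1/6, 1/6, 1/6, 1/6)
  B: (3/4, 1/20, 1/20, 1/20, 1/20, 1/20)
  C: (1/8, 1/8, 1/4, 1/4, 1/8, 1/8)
A

For a discrete distribution over n outcomes, entropy is maximized by the uniform distribution.

Computing entropies:
H(A) = 2.5850 bits
H(B) = 1.3918 bits
H(C) = 2.5000 bits

The uniform distribution (where all probabilities equal 1/6) achieves the maximum entropy of log_2(6) = 2.5850 bits.

Distribution A has the highest entropy.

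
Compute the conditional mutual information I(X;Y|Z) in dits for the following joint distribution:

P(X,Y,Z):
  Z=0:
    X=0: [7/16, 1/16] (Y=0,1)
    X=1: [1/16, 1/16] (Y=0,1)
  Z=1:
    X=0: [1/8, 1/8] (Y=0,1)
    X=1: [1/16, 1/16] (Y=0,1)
0.0164 dits

Conditional mutual information: I(X;Y|Z) = H(X|Z) + H(Y|Z) - H(X,Y|Z)

H(Z) = 0.2873
H(X,Z) = 0.5268 → H(X|Z) = 0.2395
H(Y,Z) = 0.5360 → H(Y|Z) = 0.2487
H(X,Y,Z) = 0.7591 → H(X,Y|Z) = 0.4718

I(X;Y|Z) = 0.2395 + 0.2487 - 0.4718 = 0.0164 dits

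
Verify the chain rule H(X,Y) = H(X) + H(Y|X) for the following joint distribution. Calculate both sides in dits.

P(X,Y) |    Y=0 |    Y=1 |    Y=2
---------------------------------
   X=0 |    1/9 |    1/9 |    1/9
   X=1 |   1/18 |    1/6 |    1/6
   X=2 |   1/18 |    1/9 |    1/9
H(X,Y) = 0.9290, H(X) = 0.4731, H(Y|X) = 0.4559 (all in dits)

Chain rule: H(X,Y) = H(X) + H(Y|X)

Left side — joint entropy directly:
H(X,Y) = -Σ p(x,y) log p(x,y) = 0.9290 dits

Right side — compute H(Y|X) from the conditional distributions:
P(X) = (1/3, 7/18, 5/18), so H(X) = 0.4731 dits
H(Y|X) = Σ_x P(X=x) · H(Y|X=x):
  P(Y|X=0) = (1/3, 1/3, 1/3), H(Y|X=0) = 0.4771, weight P(X=0) = 1/3
  P(Y|X=1) = (1/7, 3/7, 3/7), H(Y|X=1) = 0.4361, weight P(X=1) = 7/18
  P(Y|X=2) = (1/5, 2/5, 2/5), H(Y|X=2) = 0.4581, weight P(X=2) = 5/18
H(Y|X) = 0.4559 dits

H(X) + H(Y|X) = 0.4731 + 0.4559 = 0.9290 dits

Both sides equal 0.9290 dits. ✓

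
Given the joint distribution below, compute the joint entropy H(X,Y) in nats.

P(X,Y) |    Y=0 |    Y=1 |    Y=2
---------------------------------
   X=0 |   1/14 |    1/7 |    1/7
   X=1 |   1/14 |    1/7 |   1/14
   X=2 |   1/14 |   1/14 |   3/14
2.1066 nats

Joint entropy is H(X,Y) = -Σ_{x,y} p(x,y) log p(x,y).

Summing over all non-zero entries:
H(X,Y) = -[1/14·log_e(1/14) + 1/7·log_e(1/7) + 1/7·log_e(1/7) + 1/14·log_e(1/14) + 1/7·log_e(1/7) + 1/14·log_e(1/14) + 1/14·log_e(1/14) + 1/14·log_e(1/14) + 3/14·log_e(3/14)]
H(X,Y) = 2.1066 nats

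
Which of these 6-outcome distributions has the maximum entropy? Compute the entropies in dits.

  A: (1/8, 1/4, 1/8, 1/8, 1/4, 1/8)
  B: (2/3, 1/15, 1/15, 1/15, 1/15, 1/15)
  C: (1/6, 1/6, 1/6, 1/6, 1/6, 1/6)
C

For a discrete distribution over n outcomes, entropy is maximized by the uniform distribution.

Computing entropies:
H(A) = 0.7526 dits
H(B) = 0.5094 dits
H(C) = 0.7782 dits

The uniform distribution (where all probabilities equal 1/6) achieves the maximum entropy of log_10(6) = 0.7782 dits.

Distribution C has the highest entropy.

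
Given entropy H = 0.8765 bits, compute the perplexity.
1.8359

Perplexity is 2^H (or exp(H) for natural log).

H = 0.8765 bits
Perplexity = 2^0.8765 = 1.8359

Interpretation: The model's uncertainty is equivalent to choosing uniformly among 1.8 options.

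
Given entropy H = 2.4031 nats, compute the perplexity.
11.0574

Perplexity is e^H (or exp(H) for natural log).

H = 2.4031 nats
Perplexity = e^2.4031 = 11.0574

Interpretation: The model's uncertainty is equivalent to choosing uniformly among 11.1 options.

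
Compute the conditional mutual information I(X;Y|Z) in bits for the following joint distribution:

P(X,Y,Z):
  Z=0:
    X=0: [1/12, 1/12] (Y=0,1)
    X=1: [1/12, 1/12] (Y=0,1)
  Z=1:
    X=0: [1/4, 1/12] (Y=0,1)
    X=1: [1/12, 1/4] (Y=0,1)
0.1258 bits

Conditional mutual information: I(X;Y|Z) = H(X|Z) + H(Y|Z) - H(X,Y|Z)

H(Z) = 0.9183
H(X,Z) = 1.9183 → H(X|Z) = 1.0000
H(Y,Z) = 1.9183 → H(Y|Z) = 1.0000
H(X,Y,Z) = 2.7925 → H(X,Y|Z) = 1.8742

I(X;Y|Z) = 1.0000 + 1.0000 - 1.8742 = 0.1258 bits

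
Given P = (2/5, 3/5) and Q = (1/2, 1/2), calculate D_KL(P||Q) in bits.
0.0290 bits

KL divergence: D_KL(P||Q) = Σ p(x) log(p(x)/q(x))

Computing term by term:
  x=0: 2/5 × log_2[(2/5)/(1/2)] = 2/5 × -0.3219 = -0.1288
  x=1: 3/5 × log_2[(3/5)/(1/2)] = 3/5 × 0.2630 = 0.1578

D_KL(P||Q) = 0.0290 bits

Note: KL divergence is always non-negative and equals 0 iff P = Q.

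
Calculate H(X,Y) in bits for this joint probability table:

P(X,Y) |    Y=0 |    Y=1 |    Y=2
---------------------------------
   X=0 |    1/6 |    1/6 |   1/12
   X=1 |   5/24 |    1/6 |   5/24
2.5342 bits

Joint entropy is H(X,Y) = -Σ_{x,y} p(x,y) log p(x,y).

Summing over all non-zero entries:
H(X,Y) = -[1/6·log_2(1/6) + 1/6·log_2(1/6) + 1/12·log_2(1/12) + 5/24·log_2(5/24) + 1/6·log_2(1/6) + 5/24·log_2(5/24)]
H(X,Y) = 2.5342 bits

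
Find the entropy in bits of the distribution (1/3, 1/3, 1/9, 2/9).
1.8911 bits

Shannon entropy is H(X) = -Σ p(x) log p(x).

For P = (1/3, 1/3, 1/9, 2/9):
H = -1/3 × log_2(1/3) -1/3 × log_2(1/3) -1/9 × log_2(1/9) -2/9 × log_2(2/9)
H = 1.8911 bits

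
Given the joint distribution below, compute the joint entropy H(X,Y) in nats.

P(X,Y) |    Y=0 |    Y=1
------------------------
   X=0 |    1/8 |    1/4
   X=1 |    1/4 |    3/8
1.3209 nats

Joint entropy is H(X,Y) = -Σ_{x,y} p(x,y) log p(x,y).

Summing over all non-zero entries:
H(X,Y) = -[1/8·log_e(1/8) + 1/4·log_e(1/4) + 1/4·log_e(1/4) + 3/8·log_e(3/8)]
H(X,Y) = 1.3209 nats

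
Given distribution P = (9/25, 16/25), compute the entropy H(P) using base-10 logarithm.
0.2838 dits

Shannon entropy is H(X) = -Σ p(x) log p(x).

For P = (9/25, 16/25):
H = -9/25 × log_10(9/25) -16/25 × log_10(16/25)
H = 0.2838 dits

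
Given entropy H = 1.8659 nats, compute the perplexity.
6.4617

Perplexity is e^H (or exp(H) for natural log).

H = 1.8659 nats
Perplexity = e^1.8659 = 6.4617

Interpretation: The model's uncertainty is equivalent to choosing uniformly among 6.5 options.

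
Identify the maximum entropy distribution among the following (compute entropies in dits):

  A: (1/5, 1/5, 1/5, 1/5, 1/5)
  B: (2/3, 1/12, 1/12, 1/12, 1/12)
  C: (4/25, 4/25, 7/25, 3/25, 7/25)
A

For a discrete distribution over n outcomes, entropy is maximized by the uniform distribution.

Computing entropies:
H(A) = 0.6990 dits
H(B) = 0.4771 dits
H(C) = 0.6748 dits

The uniform distribution (where all probabilities equal 1/5) achieves the maximum entropy of log_10(5) = 0.6990 dits.

Distribution A has the highest entropy.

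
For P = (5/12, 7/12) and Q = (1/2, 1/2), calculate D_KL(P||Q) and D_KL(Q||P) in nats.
D_KL(P||Q) = 0.0140, D_KL(Q||P) = 0.0141

KL divergence is not symmetric: D_KL(P||Q) ≠ D_KL(Q||P) in general.

D_KL(P||Q) = 0.0140 nats
D_KL(Q||P) = 0.0141 nats

No, they are not equal!

This asymmetry is why KL divergence is not a true distance metric.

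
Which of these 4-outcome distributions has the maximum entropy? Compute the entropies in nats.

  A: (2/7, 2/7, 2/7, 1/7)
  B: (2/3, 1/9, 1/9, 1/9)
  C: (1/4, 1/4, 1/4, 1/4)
C

For a discrete distribution over n outcomes, entropy is maximized by the uniform distribution.

Computing entropies:
H(A) = 1.3518 nats
H(B) = 1.0027 nats
H(C) = 1.3863 nats

The uniform distribution (where all probabilities equal 1/4) achieves the maximum entropy of log_e(4) = 1.3863 nats.

Distribution C has the highest entropy.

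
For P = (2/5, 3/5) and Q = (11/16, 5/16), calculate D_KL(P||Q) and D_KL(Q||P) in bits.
D_KL(P||Q) = 0.2521, D_KL(Q||P) = 0.2431

KL divergence is not symmetric: D_KL(P||Q) ≠ D_KL(Q||P) in general.

D_KL(P||Q) = 0.2521 bits
D_KL(Q||P) = 0.2431 bits

No, they are not equal!

This asymmetry is why KL divergence is not a true distance metric.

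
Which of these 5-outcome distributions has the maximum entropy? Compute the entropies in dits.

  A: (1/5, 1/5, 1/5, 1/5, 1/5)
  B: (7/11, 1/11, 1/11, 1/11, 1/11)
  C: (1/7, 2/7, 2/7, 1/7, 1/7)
A

For a discrete distribution over n outcomes, entropy is maximized by the uniform distribution.

Computing entropies:
H(A) = 0.6990 dits
H(B) = 0.5036 dits
H(C) = 0.6731 dits

The uniform distribution (where all probabilities equal 1/5) achieves the maximum entropy of log_10(5) = 0.6990 dits.

Distribution A has the highest entropy.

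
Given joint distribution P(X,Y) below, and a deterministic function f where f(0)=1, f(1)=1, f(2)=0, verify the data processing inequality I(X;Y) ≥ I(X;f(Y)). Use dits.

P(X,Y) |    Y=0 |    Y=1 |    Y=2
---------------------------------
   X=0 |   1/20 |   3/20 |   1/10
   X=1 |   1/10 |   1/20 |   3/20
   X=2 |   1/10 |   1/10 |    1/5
I(X;Y) = 0.0193, I(X;f(Y)) = 0.0052, inequality holds: 0.0193 ≥ 0.0052

Data Processing Inequality: For any Markov chain X → Y → Z, we have I(X;Y) ≥ I(X;Z).

Here Z = f(Y) is a deterministic function of Y, forming X → Y → Z.

Original I(X;Y) = 0.0193 dits

After applying f:
P(X,Z) where Z=f(Y):
- P(X,Z=0) = P(X,Y=2)
- P(X,Z=1) = P(X,Y=0) + P(X,Y=1)

I(X;Z) = I(X;f(Y)) = 0.0052 dits

Verification: 0.0193 ≥ 0.0052 ✓

Information cannot be created by processing; the function f can only lose information about X.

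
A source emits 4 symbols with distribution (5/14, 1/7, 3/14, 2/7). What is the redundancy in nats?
0.0526 nats

Redundancy measures how far a source is from maximum entropy:
R = H_max - H(X)

Maximum entropy for 4 symbols: H_max = log_e(4) = 1.3863 nats
Actual entropy: H(X) = 1.3337 nats
Redundancy: R = 1.3863 - 1.3337 = 0.0526 nats

This redundancy represents potential for compression: the source could be compressed by 0.0526 nats per symbol.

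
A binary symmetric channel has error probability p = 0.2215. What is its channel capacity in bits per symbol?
0.2371 bits

For a binary symmetric channel (BSC) with error probability p:
Capacity C = 1 - H(p) bits per symbol

where H(p) = -p log₂(p) - (1-p) log₂(1-p) is the binary entropy function.

H(0.2215) = 0.7629 bits
C = 1 - 0.7629 = 0.2371 bits per symbol

This means we can reliably transmit up to 0.2371 bits of information per channel use.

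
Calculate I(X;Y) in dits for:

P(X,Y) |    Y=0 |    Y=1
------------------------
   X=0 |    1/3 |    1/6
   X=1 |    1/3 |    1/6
0.0000 dits

Mutual information: I(X;Y) = H(X) + H(Y) - H(X,Y)

Marginals:
P(X) = (1/2, 1/2), H(X) = 0.3010 dits
P(Y) = (2/3, 1/3), H(Y) = 0.2764 dits

Joint entropy: H(X,Y) = 0.5775 dits

I(X;Y) = 0.3010 + 0.2764 - 0.5775 = 0.0000 dits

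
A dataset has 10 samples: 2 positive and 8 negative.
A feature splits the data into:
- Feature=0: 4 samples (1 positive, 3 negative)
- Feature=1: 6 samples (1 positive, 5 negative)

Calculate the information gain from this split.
0.0074 bits

Information Gain = H(Y) - H(Y|Feature)

Before split:
P(positive) = 2/10 = 0.2000
H(Y) = 0.7219 bits

After split:
Feature=0: H = 0.8113 bits (weight = 4/10)
Feature=1: H = 0.6500 bits (weight = 6/10)
H(Y|Feature) = (4/10)×0.8113 + (6/10)×0.6500 = 0.7145 bits

Information Gain = 0.7219 - 0.7145 = 0.0074 bits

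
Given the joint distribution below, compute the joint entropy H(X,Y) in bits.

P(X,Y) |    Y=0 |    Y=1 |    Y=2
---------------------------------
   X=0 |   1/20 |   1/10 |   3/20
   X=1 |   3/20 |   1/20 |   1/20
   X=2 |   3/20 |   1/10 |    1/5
3.0087 bits

Joint entropy is H(X,Y) = -Σ_{x,y} p(x,y) log p(x,y).

Summing over all non-zero entries:
H(X,Y) = -[1/20·log_2(1/20) + 1/10·log_2(1/10) + 3/20·log_2(3/20) + 3/20·log_2(3/20) + 1/20·log_2(1/20) + 1/20·log_2(1/20) + 3/20·log_2(3/20) + 1/10·log_2(1/10) + 1/5·log_2(1/5)]
H(X,Y) = 3.0087 bits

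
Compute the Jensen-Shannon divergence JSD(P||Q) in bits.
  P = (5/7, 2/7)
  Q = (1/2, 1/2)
0.0351 bits

Jensen-Shannon divergence is:
JSD(P||Q) = 0.5 × D_KL(P||M) + 0.5 × D_KL(Q||M)
where M = 0.5 × (P + Q) is the mixture distribution.

M = 0.5 × (5/7, 2/7) + 0.5 × (1/2, 1/2) = (17/28, 11/28)

D_KL(P||M) = 0.0362 bits
D_KL(Q||M) = 0.0339 bits

JSD(P||Q) = 0.5 × 0.0362 + 0.5 × 0.0339 = 0.0351 bits

Unlike KL divergence, JSD is symmetric and bounded: 0 ≤ JSD ≤ log(2).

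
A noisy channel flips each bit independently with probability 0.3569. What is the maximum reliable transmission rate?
0.0599 bits

For a binary symmetric channel (BSC) with error probability p:
Capacity C = 1 - H(p) bits per symbol

where H(p) = -p log₂(p) - (1-p) log₂(1-p) is the binary entropy function.

H(0.3569) = 0.9401 bits
C = 1 - 0.9401 = 0.0599 bits per symbol

This means we can reliably transmit up to 0.0599 bits of information per channel use.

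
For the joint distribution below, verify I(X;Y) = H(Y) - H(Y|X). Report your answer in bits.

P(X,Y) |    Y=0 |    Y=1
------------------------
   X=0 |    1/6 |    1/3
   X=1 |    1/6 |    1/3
I(X;Y) = 0.0000 bits

Mutual information has multiple equivalent forms:
- I(X;Y) = H(X) - H(X|Y)
- I(X;Y) = H(Y) - H(Y|X)
- I(X;Y) = H(X) + H(Y) - H(X,Y)

Computing all quantities:
H(X) = 1.0000, H(Y) = 0.9183, H(X,Y) = 1.9183
H(X|Y) = 1.0000, H(Y|X) = 0.9183

Verification:
H(X) - H(X|Y) = 1.0000 - 1.0000 = 0.0000
H(Y) - H(Y|X) = 0.9183 - 0.9183 = 0.0000
H(X) + H(Y) - H(X,Y) = 1.0000 + 0.9183 - 1.9183 = 0.0000

All forms give I(X;Y) = 0.0000 bits. ✓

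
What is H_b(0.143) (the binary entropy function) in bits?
0.5920 bits

The binary entropy function is:
H(p) = -p log(p) - (1-p) log(1-p)

H(0.143) = -0.143 × log_2(0.143) - 0.857 × log_2(0.857)
H(0.143) = 0.5920 bits

Note: Binary entropy is maximized at p=0.5 (H=1 bit) and minimized at p=0 or p=1 (H=0).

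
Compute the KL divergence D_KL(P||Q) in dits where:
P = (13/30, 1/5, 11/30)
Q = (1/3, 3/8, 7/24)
0.0312 dits

KL divergence: D_KL(P||Q) = Σ p(x) log(p(x)/q(x))

Computing term by term:
  x=0: 13/30 × log_10[(13/30)/(1/3)] = 13/30 × 0.1139 = 0.0494
  x=1: 1/5 × log_10[(1/5)/(3/8)] = 1/5 × -0.2730 = -0.0546
  x=2: 11/30 × log_10[(11/30)/(7/24)] = 11/30 × 0.0994 = 0.0364

D_KL(P||Q) = 0.0312 dits

Note: KL divergence is always non-negative and equals 0 iff P = Q.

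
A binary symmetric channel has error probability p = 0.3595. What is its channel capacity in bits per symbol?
0.0577 bits

For a binary symmetric channel (BSC) with error probability p:
Capacity C = 1 - H(p) bits per symbol

where H(p) = -p log₂(p) - (1-p) log₂(1-p) is the binary entropy function.

H(0.3595) = 0.9423 bits
C = 1 - 0.9423 = 0.0577 bits per symbol

This means we can reliably transmit up to 0.0577 bits of information per channel use.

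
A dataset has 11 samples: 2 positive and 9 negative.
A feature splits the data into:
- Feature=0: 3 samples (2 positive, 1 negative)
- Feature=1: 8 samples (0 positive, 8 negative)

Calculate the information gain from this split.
0.4336 bits

Information Gain = H(Y) - H(Y|Feature)

Before split:
P(positive) = 2/11 = 0.1818
H(Y) = 0.6840 bits

After split:
Feature=0: H = 0.9183 bits (weight = 3/11)
Feature=1: H = 0.0000 bits (weight = 8/11)
H(Y|Feature) = (3/11)×0.9183 + (8/11)×0.0000 = 0.2504 bits

Information Gain = 0.6840 - 0.2504 = 0.4336 bits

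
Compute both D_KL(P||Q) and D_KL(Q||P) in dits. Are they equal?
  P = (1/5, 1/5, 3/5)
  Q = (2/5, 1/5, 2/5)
D_KL(P||Q) = 0.0454, D_KL(Q||P) = 0.0500

KL divergence is not symmetric: D_KL(P||Q) ≠ D_KL(Q||P) in general.

D_KL(P||Q) = 0.0454 dits
D_KL(Q||P) = 0.0500 dits

No, they are not equal!

This asymmetry is why KL divergence is not a true distance metric.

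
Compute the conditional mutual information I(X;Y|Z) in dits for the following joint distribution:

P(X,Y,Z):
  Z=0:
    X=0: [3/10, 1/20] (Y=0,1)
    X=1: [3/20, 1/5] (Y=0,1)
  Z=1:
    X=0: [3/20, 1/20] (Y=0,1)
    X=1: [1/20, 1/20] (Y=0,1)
0.0360 dits

Conditional mutual information: I(X;Y|Z) = H(X|Z) + H(Y|Z) - H(X,Y|Z)

H(Z) = 0.2653
H(X,Z) = 0.5589 → H(X|Z) = 0.2937
H(Y,Z) = 0.5464 → H(Y|Z) = 0.2811
H(X,Y,Z) = 0.8040 → H(X,Y|Z) = 0.5387

I(X;Y|Z) = 0.2937 + 0.2811 - 0.5387 = 0.0360 dits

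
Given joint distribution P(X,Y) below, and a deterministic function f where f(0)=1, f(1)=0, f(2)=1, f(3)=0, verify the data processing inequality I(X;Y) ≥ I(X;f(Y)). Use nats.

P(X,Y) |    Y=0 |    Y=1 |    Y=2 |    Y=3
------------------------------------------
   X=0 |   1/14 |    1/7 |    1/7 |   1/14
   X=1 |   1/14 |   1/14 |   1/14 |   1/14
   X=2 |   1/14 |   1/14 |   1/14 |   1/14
I(X;Y) = 0.0140, I(X;f(Y)) = 0.0000, inequality holds: 0.0140 ≥ 0.0000

Data Processing Inequality: For any Markov chain X → Y → Z, we have I(X;Y) ≥ I(X;Z).

Here Z = f(Y) is a deterministic function of Y, forming X → Y → Z.

Original I(X;Y) = 0.0140 nats

After applying f:
P(X,Z) where Z=f(Y):
- P(X,Z=0) = P(X,Y=1) + P(X,Y=3)
- P(X,Z=1) = P(X,Y=0) + P(X,Y=2)

I(X;Z) = I(X;f(Y)) = 0.0000 nats

Verification: 0.0140 ≥ 0.0000 ✓

Information cannot be created by processing; the function f can only lose information about X.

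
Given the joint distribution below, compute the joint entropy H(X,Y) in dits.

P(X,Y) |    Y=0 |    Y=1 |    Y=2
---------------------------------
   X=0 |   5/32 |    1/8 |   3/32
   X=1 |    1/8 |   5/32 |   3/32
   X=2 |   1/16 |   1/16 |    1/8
0.9339 dits

Joint entropy is H(X,Y) = -Σ_{x,y} p(x,y) log p(x,y).

Summing over all non-zero entries:
H(X,Y) = -[5/32·log_10(5/32) + 1/8·log_10(1/8) + 3/32·log_10(3/32) + 1/8·log_10(1/8) + 5/32·log_10(5/32) + 3/32·log_10(3/32) + 1/16·log_10(1/16) + 1/16·log_10(1/16) + 1/8·log_10(1/8)]
H(X,Y) = 0.9339 dits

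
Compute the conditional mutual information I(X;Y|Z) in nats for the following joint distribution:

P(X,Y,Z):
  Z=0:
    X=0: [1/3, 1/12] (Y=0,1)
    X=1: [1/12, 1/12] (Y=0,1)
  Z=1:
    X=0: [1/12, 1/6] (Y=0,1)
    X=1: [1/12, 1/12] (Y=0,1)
0.0307 nats

Conditional mutual information: I(X;Y|Z) = H(X|Z) + H(Y|Z) - H(X,Y|Z)

H(Z) = 0.6792
H(X,Z) = 1.3086 → H(X|Z) = 0.6294
H(Y,Z) = 1.3086 → H(Y|Z) = 0.6294
H(X,Y,Z) = 1.9073 → H(X,Y|Z) = 1.2281

I(X;Y|Z) = 0.6294 + 0.6294 - 1.2281 = 0.0307 nats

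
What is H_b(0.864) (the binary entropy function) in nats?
0.3976 nats

The binary entropy function is:
H(p) = -p log(p) - (1-p) log(1-p)

H(0.864) = -0.864 × log_e(0.864) - 0.136 × log_e(0.136)
H(0.864) = 0.3976 nats

Note: Binary entropy is maximized at p=0.5 (H=1 bit) and minimized at p=0 or p=1 (H=0).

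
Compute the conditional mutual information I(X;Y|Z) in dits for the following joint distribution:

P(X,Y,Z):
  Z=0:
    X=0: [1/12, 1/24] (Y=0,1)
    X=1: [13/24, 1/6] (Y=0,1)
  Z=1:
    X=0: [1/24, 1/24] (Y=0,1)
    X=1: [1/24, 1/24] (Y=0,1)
0.0011 dits

Conditional mutual information: I(X;Y|Z) = H(X|Z) + H(Y|Z) - H(X,Y|Z)

H(Z) = 0.1957
H(X,Z) = 0.3988 → H(X|Z) = 0.2032
H(Y,Z) = 0.4494 → H(Y|Z) = 0.2537
H(X,Y,Z) = 0.6514 → H(X,Y|Z) = 0.4557

I(X;Y|Z) = 0.2032 + 0.2537 - 0.4557 = 0.0011 dits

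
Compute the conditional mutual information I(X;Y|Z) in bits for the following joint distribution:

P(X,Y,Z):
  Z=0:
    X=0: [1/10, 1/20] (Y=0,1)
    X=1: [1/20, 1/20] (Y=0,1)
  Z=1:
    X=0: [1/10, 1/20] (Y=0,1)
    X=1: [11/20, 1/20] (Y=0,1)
0.0438 bits

Conditional mutual information: I(X;Y|Z) = H(X|Z) + H(Y|Z) - H(X,Y|Z)

H(Z) = 0.8113
H(X,Z) = 1.5955 → H(X|Z) = 0.7842
H(Y,Z) = 1.4789 → H(Y|Z) = 0.6676
H(X,Y,Z) = 2.2192 → H(X,Y|Z) = 1.4080

I(X;Y|Z) = 0.7842 + 0.6676 - 1.4080 = 0.0438 bits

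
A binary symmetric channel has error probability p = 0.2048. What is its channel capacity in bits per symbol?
0.2686 bits

For a binary symmetric channel (BSC) with error probability p:
Capacity C = 1 - H(p) bits per symbol

where H(p) = -p log₂(p) - (1-p) log₂(1-p) is the binary entropy function.

H(0.2048) = 0.7314 bits
C = 1 - 0.7314 = 0.2686 bits per symbol

This means we can reliably transmit up to 0.2686 bits of information per channel use.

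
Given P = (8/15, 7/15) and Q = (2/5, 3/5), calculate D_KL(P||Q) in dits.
0.0157 dits

KL divergence: D_KL(P||Q) = Σ p(x) log(p(x)/q(x))

Computing term by term:
  x=0: 8/15 × log_10[(8/15)/(2/5)] = 8/15 × 0.1249 = 0.0666
  x=1: 7/15 × log_10[(7/15)/(3/5)] = 7/15 × -0.1091 = -0.0509

D_KL(P||Q) = 0.0157 dits

Note: KL divergence is always non-negative and equals 0 iff P = Q.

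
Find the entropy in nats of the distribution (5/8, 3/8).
0.6616 nats

Shannon entropy is H(X) = -Σ p(x) log p(x).

For P = (5/8, 3/8):
H = -5/8 × log_e(5/8) -3/8 × log_e(3/8)
H = 0.6616 nats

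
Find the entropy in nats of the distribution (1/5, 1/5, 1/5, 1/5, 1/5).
1.6094 nats

Shannon entropy is H(X) = -Σ p(x) log p(x).

For P = (1/5, 1/5, 1/5, 1/5, 1/5):
H = -1/5 × log_e(1/5) -1/5 × log_e(1/5) -1/5 × log_e(1/5) -1/5 × log_e(1/5) -1/5 × log_e(1/5)
H = 1.6094 nats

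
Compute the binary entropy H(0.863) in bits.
0.5763 bits

The binary entropy function is:
H(p) = -p log(p) - (1-p) log(1-p)

H(0.863) = -0.863 × log_2(0.863) - 0.137 × log_2(0.137)
H(0.863) = 0.5763 bits

Note: Binary entropy is maximized at p=0.5 (H=1 bit) and minimized at p=0 or p=1 (H=0).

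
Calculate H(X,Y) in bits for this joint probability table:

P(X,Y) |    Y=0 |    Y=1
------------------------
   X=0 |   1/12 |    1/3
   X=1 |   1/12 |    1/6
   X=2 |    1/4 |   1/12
2.3554 bits

Joint entropy is H(X,Y) = -Σ_{x,y} p(x,y) log p(x,y).

Summing over all non-zero entries:
H(X,Y) = -[1/12·log_2(1/12) + 1/3·log_2(1/3) + 1/12·log_2(1/12) + 1/6·log_2(1/6) + 1/4·log_2(1/4) + 1/12·log_2(1/12)]
H(X,Y) = 2.3554 bits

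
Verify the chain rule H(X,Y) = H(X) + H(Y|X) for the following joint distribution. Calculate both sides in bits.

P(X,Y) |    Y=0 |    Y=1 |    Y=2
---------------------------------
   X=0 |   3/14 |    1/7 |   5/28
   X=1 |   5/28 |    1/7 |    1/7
H(X,Y) = 2.5670, H(X) = 0.9963, H(Y|X) = 1.5707 (all in bits)

Chain rule: H(X,Y) = H(X) + H(Y|X)

Left side — joint entropy directly:
H(X,Y) = -Σ p(x,y) log p(x,y) = 2.5670 bits

Right side — compute H(Y|X) from the conditional distributions:
P(X) = (15/28, 13/28), so H(X) = 0.9963 bits
H(Y|X) = Σ_x P(X=x) · H(Y|X=x):
  P(Y|X=0) = (2/5, 4/15, 1/3), H(Y|X=0) = 1.5656, weight P(X=0) = 15/28
  P(Y|X=1) = (5/13, 4/13, 4/13), H(Y|X=1) = 1.5766, weight P(X=1) = 13/28
H(Y|X) = 1.5707 bits

H(X) + H(Y|X) = 0.9963 + 1.5707 = 2.5670 bits

Both sides equal 2.5670 bits. ✓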